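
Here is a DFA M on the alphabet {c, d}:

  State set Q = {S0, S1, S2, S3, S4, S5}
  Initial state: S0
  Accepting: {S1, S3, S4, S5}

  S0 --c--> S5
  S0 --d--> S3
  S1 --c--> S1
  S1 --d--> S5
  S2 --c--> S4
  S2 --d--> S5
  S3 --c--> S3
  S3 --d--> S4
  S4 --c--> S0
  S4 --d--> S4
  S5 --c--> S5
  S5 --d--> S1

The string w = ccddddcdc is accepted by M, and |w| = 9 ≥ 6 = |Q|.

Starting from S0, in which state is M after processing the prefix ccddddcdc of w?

Run of M on the first 9 characters of w = c c d d d d c d c:
  step 0: S0  (start)
  step 1: S5  (read c: S0→S5)
  step 2: S5  (read c: S5→S5)
  step 3: S1  (read d: S5→S1)
  step 4: S5  (read d: S1→S5)
  step 5: S1  (read d: S5→S1)
  step 6: S5  (read d: S1→S5)
  step 7: S5  (read c: S5→S5)
  step 8: S1  (read d: S5→S1)
  step 9: S1  (read c: S1→S1)

After reading 9 characters, M is in state S1.

S1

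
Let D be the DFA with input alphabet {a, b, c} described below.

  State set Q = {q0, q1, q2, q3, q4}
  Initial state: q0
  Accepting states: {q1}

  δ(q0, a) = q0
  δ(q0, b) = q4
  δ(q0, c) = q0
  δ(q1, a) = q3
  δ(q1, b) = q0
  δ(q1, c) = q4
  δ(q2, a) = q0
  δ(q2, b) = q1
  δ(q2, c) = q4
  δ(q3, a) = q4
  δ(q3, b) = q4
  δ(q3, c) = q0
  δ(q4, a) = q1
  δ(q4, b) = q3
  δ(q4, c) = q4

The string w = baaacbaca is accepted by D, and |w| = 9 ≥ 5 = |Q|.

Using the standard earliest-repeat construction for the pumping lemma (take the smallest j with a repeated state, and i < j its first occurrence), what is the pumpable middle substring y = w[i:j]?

State sequence: q0 -b-> q4 -a-> q1 -a-> q3 -a-> q4 -c-> q4 -b-> q3 -a-> q4 -c-> q4 -a-> q1
First repeat at step 4: q4 was already visited.

So i = 1, j = 4, giving x = w[0:1] = b, y = w[1:4] = aaa, z = w[4:9] = cbaca.
Check: |xy| = 4 ≤ 5 and |y| = 3 ≥ 1. Reading y takes D from q4 back to q4, so every xyⁱz is accepted.

aaa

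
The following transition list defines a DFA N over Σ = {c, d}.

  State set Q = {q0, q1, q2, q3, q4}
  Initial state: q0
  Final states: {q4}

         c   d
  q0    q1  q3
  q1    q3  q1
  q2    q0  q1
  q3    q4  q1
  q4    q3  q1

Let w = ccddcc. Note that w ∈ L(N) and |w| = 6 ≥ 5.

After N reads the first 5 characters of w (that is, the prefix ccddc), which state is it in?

q3

State sequence: q0 -c-> q1 -c-> q3 -d-> q1 -d-> q1 -c-> q3

After reading 5 characters, N is in state q3.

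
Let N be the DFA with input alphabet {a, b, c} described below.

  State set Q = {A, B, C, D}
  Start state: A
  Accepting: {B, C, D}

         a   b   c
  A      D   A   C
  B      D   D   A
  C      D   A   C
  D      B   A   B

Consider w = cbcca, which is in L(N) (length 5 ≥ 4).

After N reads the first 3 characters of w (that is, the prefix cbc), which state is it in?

C

Run of N on the first 3 characters of w = c b c:
  step 0: A  (start)
  step 1: C  (read c: A→C)
  step 2: A  (read b: C→A)
  step 3: C  (read c: A→C)

After reading 3 characters, N is in state C.
(This kind of state-tracing is the core of the pumping-lemma construction: with 4 states, pigeonhole forces a repeat within the first 4 steps.)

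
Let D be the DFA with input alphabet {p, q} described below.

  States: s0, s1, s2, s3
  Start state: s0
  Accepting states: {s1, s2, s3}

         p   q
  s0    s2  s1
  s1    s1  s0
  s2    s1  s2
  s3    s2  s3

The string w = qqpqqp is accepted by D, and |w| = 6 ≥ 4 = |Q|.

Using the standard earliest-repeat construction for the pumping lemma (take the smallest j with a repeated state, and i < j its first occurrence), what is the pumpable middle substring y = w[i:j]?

qq

Run of D on w = q q p q q p:
  step 0: s0  (start)
  step 1: s1  (read q: s0→s1)
  step 2: s0  (read q: s1→s0)   ← first repeat (s0 seen earlier)
  step 3: s2  (read p: s0→s2)
  step 4: s2  (read q: s2→s2)
  step 5: s2  (read q: s2→s2)
  step 6: s1  (read p: s2→s1)

So i = 0, j = 2, giving x = w[0:0] = ε, y = w[0:2] = qq, z = w[2:6] = pqqp.
Check: |xy| = 2 ≤ 4 and |y| = 2 ≥ 1. Reading y takes D from s0 back to s0, so every xyⁱz is accepted.
The DFA has 4 states, so the proof of the pumping lemma guarantees a repeated state among the first 4+1 visited; the segment between the two visits is the pumpable y.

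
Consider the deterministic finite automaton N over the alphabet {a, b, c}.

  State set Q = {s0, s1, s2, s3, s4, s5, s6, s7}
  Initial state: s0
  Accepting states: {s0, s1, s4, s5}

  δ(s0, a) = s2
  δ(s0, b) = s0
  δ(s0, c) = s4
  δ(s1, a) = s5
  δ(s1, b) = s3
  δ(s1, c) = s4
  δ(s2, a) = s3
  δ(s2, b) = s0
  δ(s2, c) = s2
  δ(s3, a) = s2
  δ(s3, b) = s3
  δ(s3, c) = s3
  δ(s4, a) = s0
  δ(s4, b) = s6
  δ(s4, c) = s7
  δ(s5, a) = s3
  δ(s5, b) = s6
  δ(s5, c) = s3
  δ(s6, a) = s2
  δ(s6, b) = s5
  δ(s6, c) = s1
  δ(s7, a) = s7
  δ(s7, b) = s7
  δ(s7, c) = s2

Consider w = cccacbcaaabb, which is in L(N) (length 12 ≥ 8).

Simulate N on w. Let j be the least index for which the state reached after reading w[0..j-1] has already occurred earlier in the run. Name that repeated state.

s3

Run of N on w = c c c a c b c a a a b b:
  step 0: s0  (start)
  step 1: s4  (read c: s0→s4)
  step 2: s7  (read c: s4→s7)
  step 3: s2  (read c: s7→s2)
  step 4: s3  (read a: s2→s3)
  step 5: s3  (read c: s3→s3)   ← first repeat (s3 seen earlier)
  step 6: s3  (read b: s3→s3)
  step 7: s3  (read c: s3→s3)
  step 8: s2  (read a: s3→s2)
  step 9: s3  (read a: s2→s3)
  step 10: s2  (read a: s3→s2)
  step 11: s0  (read b: s2→s0)
  step 12: s0  (read b: s0→s0)

The earliest repeat is at step j = 5: N is in s3, which it already visited at step i = 4.
Pumping length from the standard proof: p = 8 (the number of states). The repeated state found above gives |xy| = j ≤ 8 and |y| = j − i ≥ 1.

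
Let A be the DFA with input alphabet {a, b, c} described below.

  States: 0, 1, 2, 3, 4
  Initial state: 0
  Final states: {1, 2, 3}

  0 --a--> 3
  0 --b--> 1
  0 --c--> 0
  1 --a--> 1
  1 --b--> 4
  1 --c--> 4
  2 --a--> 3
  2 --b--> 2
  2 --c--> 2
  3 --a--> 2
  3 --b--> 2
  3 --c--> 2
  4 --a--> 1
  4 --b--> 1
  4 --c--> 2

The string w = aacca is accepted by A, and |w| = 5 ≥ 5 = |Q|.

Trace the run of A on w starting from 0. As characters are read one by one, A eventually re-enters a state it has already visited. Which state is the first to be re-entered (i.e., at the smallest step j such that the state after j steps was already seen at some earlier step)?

2

Run of A on w = a a c c a:
  step 0: 0  (start)
  step 1: 3  (read a: 0→3)
  step 2: 2  (read a: 3→2)
  step 3: 2  (read c: 2→2)   ← first repeat (2 seen earlier)
  step 4: 2  (read c: 2→2)
  step 5: 3  (read a: 2→3)

The earliest repeat is at step j = 3: A is in 2, which it already visited at step i = 2.
The DFA has 5 states, so the proof of the pumping lemma guarantees a repeated state among the first 5+1 visited; the segment between the two visits is the pumpable y.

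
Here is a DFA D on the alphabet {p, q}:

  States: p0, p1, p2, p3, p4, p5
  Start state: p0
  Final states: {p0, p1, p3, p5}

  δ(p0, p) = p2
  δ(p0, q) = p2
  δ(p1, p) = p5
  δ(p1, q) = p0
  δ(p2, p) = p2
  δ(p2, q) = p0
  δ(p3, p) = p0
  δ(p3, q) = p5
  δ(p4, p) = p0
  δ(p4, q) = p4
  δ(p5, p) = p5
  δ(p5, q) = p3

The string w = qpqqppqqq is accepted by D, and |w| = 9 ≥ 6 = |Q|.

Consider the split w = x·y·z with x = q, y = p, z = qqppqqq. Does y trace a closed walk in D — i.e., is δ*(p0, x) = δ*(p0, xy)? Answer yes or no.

yes

State sequence: p0 -q-> p2 -p-> p2

After x (step 1): p2. After xy (step 2): p2.
They match, so y = p drives D around a cycle from p2 back to itself; pumping y any number of times keeps D in p2 before reading z, and xyⁱz ∈ L(D) for every i ≥ 0.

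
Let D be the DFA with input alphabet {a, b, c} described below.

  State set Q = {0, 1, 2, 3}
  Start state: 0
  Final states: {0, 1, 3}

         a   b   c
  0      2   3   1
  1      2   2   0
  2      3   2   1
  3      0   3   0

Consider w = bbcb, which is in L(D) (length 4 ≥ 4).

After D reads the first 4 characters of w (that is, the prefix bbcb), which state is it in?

3

State sequence: 0 -b-> 3 -b-> 3 -c-> 0 -b-> 3

After reading 4 characters, D is in state 3.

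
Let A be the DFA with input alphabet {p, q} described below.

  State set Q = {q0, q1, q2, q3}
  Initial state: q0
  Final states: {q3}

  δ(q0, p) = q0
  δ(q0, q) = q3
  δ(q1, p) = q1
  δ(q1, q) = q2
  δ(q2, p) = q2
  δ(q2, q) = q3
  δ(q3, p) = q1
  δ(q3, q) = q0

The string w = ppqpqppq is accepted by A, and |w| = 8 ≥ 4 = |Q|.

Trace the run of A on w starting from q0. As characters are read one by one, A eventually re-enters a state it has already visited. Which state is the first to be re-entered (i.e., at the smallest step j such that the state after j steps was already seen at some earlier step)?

State sequence: q0 -p-> q0 -p-> q0 -q-> q3 -p-> q1 -q-> q2 -p-> q2 -p-> q2 -q-> q3
First repeat at step 1: q0 was already visited.

The earliest repeat is at step j = 1: A is in q0, which it already visited at step i = 0.
With |Q| = 4, pigeonhole forces a state repeat no later than step 4; the substring read between the first and second visits to that state can be pumped.

q0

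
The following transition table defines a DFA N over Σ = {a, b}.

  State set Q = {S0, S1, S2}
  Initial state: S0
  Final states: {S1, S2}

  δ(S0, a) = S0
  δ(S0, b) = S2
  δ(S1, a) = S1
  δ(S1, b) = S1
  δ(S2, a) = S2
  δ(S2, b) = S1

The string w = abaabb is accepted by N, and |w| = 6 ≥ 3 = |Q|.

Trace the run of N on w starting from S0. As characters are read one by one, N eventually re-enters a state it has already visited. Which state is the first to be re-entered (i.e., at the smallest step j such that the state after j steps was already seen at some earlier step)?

Run of N on w = a b a a b b:
  step 0: S0  (start)
  step 1: S0  (read a: S0→S0)   ← first repeat (S0 seen earlier)
  step 2: S2  (read b: S0→S2)
  step 3: S2  (read a: S2→S2)
  step 4: S2  (read a: S2→S2)
  step 5: S1  (read b: S2→S1)
  step 6: S1  (read b: S1→S1)

The earliest repeat is at step j = 1: N is in S0, which it already visited at step i = 0.
The DFA has 3 states, so the proof of the pumping lemma guarantees a repeated state among the first 3+1 visited; the segment between the two visits is the pumpable y.

S0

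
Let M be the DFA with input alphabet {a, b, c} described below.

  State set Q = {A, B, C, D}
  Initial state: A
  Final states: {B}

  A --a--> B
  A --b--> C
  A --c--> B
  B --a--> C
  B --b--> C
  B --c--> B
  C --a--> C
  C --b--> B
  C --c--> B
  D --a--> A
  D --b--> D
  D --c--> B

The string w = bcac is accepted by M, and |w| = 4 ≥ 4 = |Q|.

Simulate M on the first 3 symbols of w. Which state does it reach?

Run of M on the first 3 characters of w = b c a:
  step 0: A  (start)
  step 1: C  (read b: A→C)
  step 2: B  (read c: C→B)
  step 3: C  (read a: B→C)

After reading 3 characters, M is in state C.

C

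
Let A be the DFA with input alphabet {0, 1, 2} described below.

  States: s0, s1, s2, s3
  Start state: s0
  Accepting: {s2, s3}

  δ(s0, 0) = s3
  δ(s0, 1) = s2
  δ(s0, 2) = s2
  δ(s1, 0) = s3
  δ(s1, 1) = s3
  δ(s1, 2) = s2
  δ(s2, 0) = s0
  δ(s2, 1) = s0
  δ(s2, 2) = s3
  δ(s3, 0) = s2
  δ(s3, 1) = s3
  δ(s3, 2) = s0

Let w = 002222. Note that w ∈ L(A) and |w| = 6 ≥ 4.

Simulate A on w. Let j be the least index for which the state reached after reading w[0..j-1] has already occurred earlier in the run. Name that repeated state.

State sequence: s0 -0-> s3 -0-> s2 -2-> s3 -2-> s0 -2-> s2 -2-> s3
First repeat at step 3: s3 was already visited.

The earliest repeat is at step j = 3: A is in s3, which it already visited at step i = 1.
Pumping length from the standard proof: p = 4 (the number of states). The repeated state found above gives |xy| = j ≤ 4 and |y| = j − i ≥ 1.

s3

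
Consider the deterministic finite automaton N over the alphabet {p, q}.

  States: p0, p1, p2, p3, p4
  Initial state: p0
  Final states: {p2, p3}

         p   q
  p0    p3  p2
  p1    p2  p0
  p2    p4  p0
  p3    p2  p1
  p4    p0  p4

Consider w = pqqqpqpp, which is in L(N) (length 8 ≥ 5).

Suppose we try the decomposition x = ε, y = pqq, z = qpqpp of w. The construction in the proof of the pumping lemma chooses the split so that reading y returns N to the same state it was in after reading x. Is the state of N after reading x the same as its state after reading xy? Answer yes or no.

State sequence: p0 -p-> p3 -q-> p1 -q-> p0

After x (step 0): p0. After xy (step 3): p0.
They match, so y = pqq drives N around a cycle from p0 back to itself; pumping y any number of times keeps N in p0 before reading z, and xyⁱz ∈ L(N) for every i ≥ 0.

yes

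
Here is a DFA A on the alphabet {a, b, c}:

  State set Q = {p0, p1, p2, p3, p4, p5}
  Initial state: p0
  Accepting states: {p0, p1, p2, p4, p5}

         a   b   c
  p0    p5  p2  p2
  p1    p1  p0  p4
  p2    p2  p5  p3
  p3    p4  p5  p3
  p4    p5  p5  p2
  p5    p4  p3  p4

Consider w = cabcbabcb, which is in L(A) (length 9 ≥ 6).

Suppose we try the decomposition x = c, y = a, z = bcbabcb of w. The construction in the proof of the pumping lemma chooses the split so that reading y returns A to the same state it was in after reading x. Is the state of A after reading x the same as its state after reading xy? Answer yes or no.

yes

Run of A on the first 2 characters of w = c a:
  step 0: p0  (start)
  step 1: p2  (read c: p0→p2)
  step 2: p2  (read a: p2→p2)

After x (step 1): p2. After xy (step 2): p2.
They match, so y = a drives A around a cycle from p2 back to itself; pumping y any number of times keeps A in p2 before reading z, and xyⁱz ∈ L(A) for every i ≥ 0.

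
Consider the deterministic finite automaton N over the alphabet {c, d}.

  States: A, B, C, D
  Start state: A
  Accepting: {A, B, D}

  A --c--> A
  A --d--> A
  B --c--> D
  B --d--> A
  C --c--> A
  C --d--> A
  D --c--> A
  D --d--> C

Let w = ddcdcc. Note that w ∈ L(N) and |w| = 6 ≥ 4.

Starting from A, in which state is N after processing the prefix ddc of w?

A

Run of N on the first 3 characters of w = d d c:
  step 0: A  (start)
  step 1: A  (read d: A→A)
  step 2: A  (read d: A→A)
  step 3: A  (read c: A→A)

After reading 3 characters, N is in state A.
(This kind of state-tracing is the core of the pumping-lemma construction: with 4 states, pigeonhole forces a repeat within the first 4 steps.)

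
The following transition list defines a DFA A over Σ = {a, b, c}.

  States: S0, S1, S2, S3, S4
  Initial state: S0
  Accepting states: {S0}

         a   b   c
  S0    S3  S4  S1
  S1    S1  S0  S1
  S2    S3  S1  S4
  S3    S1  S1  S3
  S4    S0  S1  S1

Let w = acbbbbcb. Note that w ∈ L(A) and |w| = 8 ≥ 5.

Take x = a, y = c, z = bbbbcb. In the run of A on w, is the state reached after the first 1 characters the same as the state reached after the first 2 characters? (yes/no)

Run of A on the first 2 characters of w = a c:
  step 0: S0  (start)
  step 1: S3  (read a: S0→S3)
  step 2: S3  (read c: S3→S3)

After x (step 1): S3. After xy (step 2): S3.
They match, so y = c drives A around a cycle from S3 back to itself; pumping y any number of times keeps A in S3 before reading z, and xyⁱz ∈ L(A) for every i ≥ 0.

yes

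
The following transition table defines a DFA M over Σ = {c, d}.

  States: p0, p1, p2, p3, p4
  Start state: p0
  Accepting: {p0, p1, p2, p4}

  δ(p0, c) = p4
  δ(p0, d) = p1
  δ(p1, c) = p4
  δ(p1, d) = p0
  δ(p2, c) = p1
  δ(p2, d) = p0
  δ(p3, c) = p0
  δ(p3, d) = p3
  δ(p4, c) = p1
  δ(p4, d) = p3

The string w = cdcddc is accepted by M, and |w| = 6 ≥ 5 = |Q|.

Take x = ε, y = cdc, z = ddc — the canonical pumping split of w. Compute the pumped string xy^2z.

xy^2z = ε·cdc·cdc·ddc = cdccdcddc.
Reading y = cdc takes M from p0 back to p0, so after x·y·y the machine is still in p0, and z then leads to the accepting state p4. Hence cdccdcddc ∈ L(M).

cdccdcddc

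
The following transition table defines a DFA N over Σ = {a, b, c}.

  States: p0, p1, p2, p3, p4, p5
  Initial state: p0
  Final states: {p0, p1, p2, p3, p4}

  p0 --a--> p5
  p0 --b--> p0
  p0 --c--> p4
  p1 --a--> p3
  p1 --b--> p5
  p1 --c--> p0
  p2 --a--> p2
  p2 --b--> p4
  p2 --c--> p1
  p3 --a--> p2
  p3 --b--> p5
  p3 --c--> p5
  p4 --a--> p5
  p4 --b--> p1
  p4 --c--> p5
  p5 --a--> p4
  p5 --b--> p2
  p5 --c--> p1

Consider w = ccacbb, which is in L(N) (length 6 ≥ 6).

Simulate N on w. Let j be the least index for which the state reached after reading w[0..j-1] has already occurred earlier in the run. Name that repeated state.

p4

Run of N on w = c c a c b b:
  step 0: p0  (start)
  step 1: p4  (read c: p0→p4)
  step 2: p5  (read c: p4→p5)
  step 3: p4  (read a: p5→p4)   ← first repeat (p4 seen earlier)
  step 4: p5  (read c: p4→p5)
  step 5: p2  (read b: p5→p2)
  step 6: p4  (read b: p2→p4)

The earliest repeat is at step j = 3: N is in p4, which it already visited at step i = 1.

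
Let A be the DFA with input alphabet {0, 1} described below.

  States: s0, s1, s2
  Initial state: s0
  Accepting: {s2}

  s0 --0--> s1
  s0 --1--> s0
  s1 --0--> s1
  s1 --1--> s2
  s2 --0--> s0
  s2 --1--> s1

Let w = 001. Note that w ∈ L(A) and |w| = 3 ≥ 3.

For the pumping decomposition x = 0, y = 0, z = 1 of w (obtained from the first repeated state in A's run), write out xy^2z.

0001

xy^2z = 0·0·0·1 = 0001.
Reading y = 0 takes A from s1 back to s1, so after x·y·y the machine is still in s1, and z then leads to the accepting state s2. Hence 0001 ∈ L(A).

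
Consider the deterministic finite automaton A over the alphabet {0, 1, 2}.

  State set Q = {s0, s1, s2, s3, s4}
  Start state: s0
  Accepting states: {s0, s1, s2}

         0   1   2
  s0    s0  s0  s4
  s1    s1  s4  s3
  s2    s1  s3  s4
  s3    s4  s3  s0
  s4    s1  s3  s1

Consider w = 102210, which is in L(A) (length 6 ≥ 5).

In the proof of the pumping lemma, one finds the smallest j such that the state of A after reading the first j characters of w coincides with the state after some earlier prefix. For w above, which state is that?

s0

State sequence: s0 -1-> s0 -0-> s0 -2-> s4 -2-> s1 -1-> s4 -0-> s1
First repeat at step 1: s0 was already visited.

The earliest repeat is at step j = 1: A is in s0, which it already visited at step i = 0.
With |Q| = 5, pigeonhole forces a state repeat no later than step 5; the substring read between the first and second visits to that state can be pumped.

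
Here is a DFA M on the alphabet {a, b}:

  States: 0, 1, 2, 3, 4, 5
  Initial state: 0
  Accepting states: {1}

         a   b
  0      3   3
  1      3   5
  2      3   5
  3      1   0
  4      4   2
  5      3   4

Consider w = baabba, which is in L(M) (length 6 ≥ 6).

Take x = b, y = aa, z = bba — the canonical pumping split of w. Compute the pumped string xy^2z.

baaaabba

xy^2z = b·aa·aa·bba = baaaabba.
Reading y = aa takes M from 3 back to 3, so after x·y·y the machine is still in 3, and z then leads to the accepting state 1. Hence baaaabba ∈ L(M).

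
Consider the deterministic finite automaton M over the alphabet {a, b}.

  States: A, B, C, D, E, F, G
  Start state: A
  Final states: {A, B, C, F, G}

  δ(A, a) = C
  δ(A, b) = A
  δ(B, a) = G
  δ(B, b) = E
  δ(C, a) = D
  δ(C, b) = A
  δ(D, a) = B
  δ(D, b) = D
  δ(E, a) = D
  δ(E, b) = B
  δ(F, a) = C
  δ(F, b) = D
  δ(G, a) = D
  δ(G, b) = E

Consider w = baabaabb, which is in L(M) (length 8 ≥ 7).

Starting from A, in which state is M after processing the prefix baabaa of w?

G

Run of M on the first 6 characters of w = b a a b a a:
  step 0: A  (start)
  step 1: A  (read b: A→A)
  step 2: C  (read a: A→C)
  step 3: D  (read a: C→D)
  step 4: D  (read b: D→D)
  step 5: B  (read a: D→B)
  step 6: G  (read a: B→G)

After reading 6 characters, M is in state G.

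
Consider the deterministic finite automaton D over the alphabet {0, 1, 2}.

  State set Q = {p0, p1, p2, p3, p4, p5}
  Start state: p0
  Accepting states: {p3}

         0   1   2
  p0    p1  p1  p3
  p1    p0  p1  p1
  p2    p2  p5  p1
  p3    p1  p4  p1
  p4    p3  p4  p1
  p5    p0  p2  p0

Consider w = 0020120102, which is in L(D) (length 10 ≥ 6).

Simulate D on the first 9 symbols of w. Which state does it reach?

p0

State sequence: p0 -0-> p1 -0-> p0 -2-> p3 -0-> p1 -1-> p1 -2-> p1 -0-> p0 -1-> p1 -0-> p0

After reading 9 characters, D is in state p0.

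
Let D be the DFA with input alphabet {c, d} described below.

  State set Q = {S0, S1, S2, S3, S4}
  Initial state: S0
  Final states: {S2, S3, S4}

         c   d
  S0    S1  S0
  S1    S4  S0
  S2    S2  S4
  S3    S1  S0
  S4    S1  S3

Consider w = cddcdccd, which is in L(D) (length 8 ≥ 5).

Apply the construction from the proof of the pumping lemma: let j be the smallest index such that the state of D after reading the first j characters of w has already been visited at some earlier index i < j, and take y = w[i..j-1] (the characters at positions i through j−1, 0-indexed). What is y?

Run of D on w = c d d c d c c d:
  step 0: S0  (start)
  step 1: S1  (read c: S0→S1)
  step 2: S0  (read d: S1→S0)   ← first repeat (S0 seen earlier)
  step 3: S0  (read d: S0→S0)
  step 4: S1  (read c: S0→S1)
  step 5: S0  (read d: S1→S0)
  step 6: S1  (read c: S0→S1)
  step 7: S4  (read c: S1→S4)
  step 8: S3  (read d: S4→S3)

So i = 0, j = 2, giving x = w[0:0] = ε, y = w[0:2] = cd, z = w[2:8] = dcdccd.
Check: |xy| = 2 ≤ 5 and |y| = 2 ≥ 1. Reading y takes D from S0 back to S0, so every xyⁱz is accepted.
Since D has 5 states, any run of length ≥ 5 visits 5+1 states, so by pigeonhole some state repeats within the first 5 steps — that repeat gives the pumpable loop.

cd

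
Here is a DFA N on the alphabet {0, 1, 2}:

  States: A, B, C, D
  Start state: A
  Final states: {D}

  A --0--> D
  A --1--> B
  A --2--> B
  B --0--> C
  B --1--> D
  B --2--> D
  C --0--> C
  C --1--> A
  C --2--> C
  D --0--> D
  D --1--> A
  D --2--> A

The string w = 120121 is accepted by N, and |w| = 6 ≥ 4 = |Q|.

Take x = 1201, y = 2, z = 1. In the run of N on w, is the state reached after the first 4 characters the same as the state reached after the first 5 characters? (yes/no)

State sequence: A -1-> B -2-> D -0-> D -1-> A -2-> B

After x (step 4): A. After xy (step 5): B.
They differ (A ≠ B), so y is not a cycle from the state after x; this split is not the one the pumping-lemma construction produces, and pumping y need not keep the string in L(N).

no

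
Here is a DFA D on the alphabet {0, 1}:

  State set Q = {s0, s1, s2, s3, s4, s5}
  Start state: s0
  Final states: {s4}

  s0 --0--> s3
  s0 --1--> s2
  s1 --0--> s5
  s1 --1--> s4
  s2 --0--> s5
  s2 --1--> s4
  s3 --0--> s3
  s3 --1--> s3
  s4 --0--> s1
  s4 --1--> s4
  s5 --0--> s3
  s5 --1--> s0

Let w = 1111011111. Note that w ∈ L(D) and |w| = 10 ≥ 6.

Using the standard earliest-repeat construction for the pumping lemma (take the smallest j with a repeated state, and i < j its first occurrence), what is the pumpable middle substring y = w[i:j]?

1

State sequence: s0 -1-> s2 -1-> s4 -1-> s4 -1-> s4 -0-> s1 -1-> s4 -1-> s4 -1-> s4 -1-> s4 -1-> s4
First repeat at step 3: s4 was already visited.

So i = 2, j = 3, giving x = w[0:2] = 11, y = w[2:3] = 1, z = w[3:10] = 1011111.
Check: |xy| = 3 ≤ 6 and |y| = 1 ≥ 1. Reading y takes D from s4 back to s4, so every xyⁱz is accepted.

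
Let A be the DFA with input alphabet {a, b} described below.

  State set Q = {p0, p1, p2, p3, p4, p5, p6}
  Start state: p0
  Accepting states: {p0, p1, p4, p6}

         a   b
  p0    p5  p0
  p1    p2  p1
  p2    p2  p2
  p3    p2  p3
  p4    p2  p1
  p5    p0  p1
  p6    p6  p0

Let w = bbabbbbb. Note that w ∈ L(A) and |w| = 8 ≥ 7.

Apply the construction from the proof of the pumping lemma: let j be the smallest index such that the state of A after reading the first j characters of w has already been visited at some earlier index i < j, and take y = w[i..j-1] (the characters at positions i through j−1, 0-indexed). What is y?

State sequence: p0 -b-> p0 -b-> p0 -a-> p5 -b-> p1 -b-> p1 -b-> p1 -b-> p1 -b-> p1
First repeat at step 1: p0 was already visited.

So i = 0, j = 1, giving x = w[0:0] = ε, y = w[0:1] = b, z = w[1:8] = babbbbb.
Check: |xy| = 1 ≤ 7 and |y| = 1 ≥ 1. Reading y takes A from p0 back to p0, so every xyⁱz is accepted.

b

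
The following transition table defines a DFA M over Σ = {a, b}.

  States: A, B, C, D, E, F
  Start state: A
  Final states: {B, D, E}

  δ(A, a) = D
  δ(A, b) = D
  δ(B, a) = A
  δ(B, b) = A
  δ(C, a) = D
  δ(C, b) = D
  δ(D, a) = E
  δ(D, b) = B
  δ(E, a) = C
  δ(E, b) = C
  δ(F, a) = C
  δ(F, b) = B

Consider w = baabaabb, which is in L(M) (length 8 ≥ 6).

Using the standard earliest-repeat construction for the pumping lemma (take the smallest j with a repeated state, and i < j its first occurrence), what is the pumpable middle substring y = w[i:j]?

aab

Run of M on w = b a a b a a b b:
  step 0: A  (start)
  step 1: D  (read b: A→D)
  step 2: E  (read a: D→E)
  step 3: C  (read a: E→C)
  step 4: D  (read b: C→D)   ← first repeat (D seen earlier)
  step 5: E  (read a: D→E)
  step 6: C  (read a: E→C)
  step 7: D  (read b: C→D)
  step 8: B  (read b: D→B)

So i = 1, j = 4, giving x = w[0:1] = b, y = w[1:4] = aab, z = w[4:8] = aabb.
Check: |xy| = 4 ≤ 6 and |y| = 3 ≥ 1. Reading y takes M from D back to D, so every xyⁱz is accepted.
Pumping length from the standard proof: p = 6 (the number of states). The repeated state found above gives |xy| = j ≤ 6 and |y| = j − i ≥ 1.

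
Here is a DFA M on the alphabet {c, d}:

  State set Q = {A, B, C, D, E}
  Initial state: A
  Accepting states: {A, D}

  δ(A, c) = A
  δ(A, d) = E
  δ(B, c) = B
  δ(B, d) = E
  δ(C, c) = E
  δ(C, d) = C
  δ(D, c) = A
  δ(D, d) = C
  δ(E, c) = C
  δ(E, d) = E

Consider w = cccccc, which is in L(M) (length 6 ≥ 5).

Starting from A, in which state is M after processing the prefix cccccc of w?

A

State sequence: A -c-> A -c-> A -c-> A -c-> A -c-> A -c-> A

After reading 6 characters, M is in state A.
(This kind of state-tracing is the core of the pumping-lemma construction: with 5 states, pigeonhole forces a repeat within the first 5 steps.)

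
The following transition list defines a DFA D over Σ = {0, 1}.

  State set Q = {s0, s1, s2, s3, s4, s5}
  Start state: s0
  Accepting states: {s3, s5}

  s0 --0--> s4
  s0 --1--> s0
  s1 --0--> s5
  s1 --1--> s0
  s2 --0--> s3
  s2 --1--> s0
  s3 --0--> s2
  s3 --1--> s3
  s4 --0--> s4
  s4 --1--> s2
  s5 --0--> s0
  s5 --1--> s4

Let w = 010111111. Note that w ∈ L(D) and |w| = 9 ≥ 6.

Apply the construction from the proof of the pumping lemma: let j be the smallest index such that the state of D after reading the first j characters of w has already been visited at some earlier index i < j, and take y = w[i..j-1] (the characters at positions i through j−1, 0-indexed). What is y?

1

State sequence: s0 -0-> s4 -1-> s2 -0-> s3 -1-> s3 -1-> s3 -1-> s3 -1-> s3 -1-> s3 -1-> s3
First repeat at step 4: s3 was already visited.

So i = 3, j = 4, giving x = w[0:3] = 010, y = w[3:4] = 1, z = w[4:9] = 11111.
Check: |xy| = 4 ≤ 6 and |y| = 1 ≥ 1. Reading y takes D from s3 back to s3, so every xyⁱz is accepted.
The DFA has 6 states, so the proof of the pumping lemma guarantees a repeated state among the first 6+1 visited; the segment between the two visits is the pumpable y.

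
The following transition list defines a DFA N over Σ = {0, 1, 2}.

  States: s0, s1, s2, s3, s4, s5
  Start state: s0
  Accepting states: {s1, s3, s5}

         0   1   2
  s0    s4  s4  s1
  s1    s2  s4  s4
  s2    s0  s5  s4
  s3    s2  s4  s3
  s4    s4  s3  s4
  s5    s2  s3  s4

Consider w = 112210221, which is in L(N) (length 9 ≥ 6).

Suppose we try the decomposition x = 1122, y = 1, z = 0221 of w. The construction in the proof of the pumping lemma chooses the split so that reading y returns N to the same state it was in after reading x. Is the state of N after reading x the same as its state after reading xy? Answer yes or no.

Run of N on the first 5 characters of w = 1 1 2 2 1:
  step 0: s0  (start)
  step 1: s4  (read 1: s0→s4)
  step 2: s3  (read 1: s4→s3)
  step 3: s3  (read 2: s3→s3)
  step 4: s3  (read 2: s3→s3)
  step 5: s4  (read 1: s3→s4)

After x (step 4): s3. After xy (step 5): s4.
They differ (s3 ≠ s4), so y is not a cycle from the state after x; this split is not the one the pumping-lemma construction produces, and pumping y need not keep the string in L(N).

no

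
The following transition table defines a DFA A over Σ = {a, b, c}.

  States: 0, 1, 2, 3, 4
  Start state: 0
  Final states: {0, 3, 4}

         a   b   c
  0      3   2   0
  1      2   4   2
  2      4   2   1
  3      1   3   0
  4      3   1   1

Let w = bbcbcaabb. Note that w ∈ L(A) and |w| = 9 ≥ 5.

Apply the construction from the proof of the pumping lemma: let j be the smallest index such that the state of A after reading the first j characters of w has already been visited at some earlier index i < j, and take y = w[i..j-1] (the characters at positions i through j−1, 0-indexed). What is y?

b

State sequence: 0 -b-> 2 -b-> 2 -c-> 1 -b-> 4 -c-> 1 -a-> 2 -a-> 4 -b-> 1 -b-> 4
First repeat at step 2: 2 was already visited.

So i = 1, j = 2, giving x = w[0:1] = b, y = w[1:2] = b, z = w[2:9] = cbcaabb.
Check: |xy| = 2 ≤ 5 and |y| = 1 ≥ 1. Reading y takes A from 2 back to 2, so every xyⁱz is accepted.
With |Q| = 5, pigeonhole forces a state repeat no later than step 5; the substring read between the first and second visits to that state can be pumped.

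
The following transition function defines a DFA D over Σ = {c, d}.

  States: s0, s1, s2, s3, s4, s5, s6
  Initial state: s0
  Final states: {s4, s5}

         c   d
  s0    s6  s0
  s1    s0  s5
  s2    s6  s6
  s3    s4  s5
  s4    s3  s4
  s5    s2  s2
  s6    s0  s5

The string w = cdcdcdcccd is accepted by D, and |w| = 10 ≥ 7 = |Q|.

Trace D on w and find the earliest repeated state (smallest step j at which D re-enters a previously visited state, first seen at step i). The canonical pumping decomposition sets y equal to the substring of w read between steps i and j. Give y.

dcd

State sequence: s0 -c-> s6 -d-> s5 -c-> s2 -d-> s6 -c-> s0 -d-> s0 -c-> s6 -c-> s0 -c-> s6 -d-> s5
First repeat at step 4: s6 was already visited.

So i = 1, j = 4, giving x = w[0:1] = c, y = w[1:4] = dcd, z = w[4:10] = cdcccd.
Check: |xy| = 4 ≤ 7 and |y| = 3 ≥ 1. Reading y takes D from s6 back to s6, so every xyⁱz is accepted.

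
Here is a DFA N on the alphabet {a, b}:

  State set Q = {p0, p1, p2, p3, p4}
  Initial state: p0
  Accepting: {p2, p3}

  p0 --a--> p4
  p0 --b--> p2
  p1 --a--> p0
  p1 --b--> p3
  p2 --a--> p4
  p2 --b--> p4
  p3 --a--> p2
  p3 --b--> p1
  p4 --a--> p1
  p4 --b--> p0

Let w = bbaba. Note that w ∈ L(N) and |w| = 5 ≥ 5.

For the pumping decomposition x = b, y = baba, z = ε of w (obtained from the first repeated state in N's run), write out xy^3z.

xy^3z = b·baba·baba·baba·ε = bbabababababa.
Reading y = baba takes N from p2 back to p2, so after x·y·y·y the machine is still in p2, and z then leads to the accepting state p2. Hence bbabababababa ∈ L(N).

bbabababababa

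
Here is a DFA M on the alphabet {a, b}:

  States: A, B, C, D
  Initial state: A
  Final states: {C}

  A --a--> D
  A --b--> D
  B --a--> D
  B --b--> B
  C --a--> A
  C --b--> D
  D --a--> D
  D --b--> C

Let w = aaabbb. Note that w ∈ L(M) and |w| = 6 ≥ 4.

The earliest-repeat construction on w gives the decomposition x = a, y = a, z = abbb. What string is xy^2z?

aaaabbb

xy^2z = a·a·a·abbb = aaaabbb.
Reading y = a takes M from D back to D, so after x·y·y the machine is still in D, and z then leads to the accepting state C. Hence aaaabbb ∈ L(M).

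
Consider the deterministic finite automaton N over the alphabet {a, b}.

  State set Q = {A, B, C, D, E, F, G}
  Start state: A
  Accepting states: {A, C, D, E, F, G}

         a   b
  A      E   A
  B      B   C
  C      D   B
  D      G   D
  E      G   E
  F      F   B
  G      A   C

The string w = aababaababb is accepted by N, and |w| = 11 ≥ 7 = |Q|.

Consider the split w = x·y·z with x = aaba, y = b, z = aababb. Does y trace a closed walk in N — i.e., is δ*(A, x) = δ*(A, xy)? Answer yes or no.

yes

State sequence: A -a-> E -a-> G -b-> C -a-> D -b-> D

After x (step 4): D. After xy (step 5): D.
They match, so y = b drives N around a cycle from D back to itself; pumping y any number of times keeps N in D before reading z, and xyⁱz ∈ L(N) for every i ≥ 0.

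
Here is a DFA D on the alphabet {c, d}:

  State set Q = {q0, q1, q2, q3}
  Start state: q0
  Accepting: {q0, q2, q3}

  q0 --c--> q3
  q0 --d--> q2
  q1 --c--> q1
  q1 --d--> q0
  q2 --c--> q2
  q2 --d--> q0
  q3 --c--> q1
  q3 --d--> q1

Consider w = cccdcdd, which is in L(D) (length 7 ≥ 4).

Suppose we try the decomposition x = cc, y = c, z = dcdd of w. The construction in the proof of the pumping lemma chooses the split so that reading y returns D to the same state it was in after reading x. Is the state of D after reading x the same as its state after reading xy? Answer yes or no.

Run of D on the first 3 characters of w = c c c:
  step 0: q0  (start)
  step 1: q3  (read c: q0→q3)
  step 2: q1  (read c: q3→q1)
  step 3: q1  (read c: q1→q1)

After x (step 2): q1. After xy (step 3): q1.
They match, so y = c drives D around a cycle from q1 back to itself; pumping y any number of times keeps D in q1 before reading z, and xyⁱz ∈ L(D) for every i ≥ 0.

yes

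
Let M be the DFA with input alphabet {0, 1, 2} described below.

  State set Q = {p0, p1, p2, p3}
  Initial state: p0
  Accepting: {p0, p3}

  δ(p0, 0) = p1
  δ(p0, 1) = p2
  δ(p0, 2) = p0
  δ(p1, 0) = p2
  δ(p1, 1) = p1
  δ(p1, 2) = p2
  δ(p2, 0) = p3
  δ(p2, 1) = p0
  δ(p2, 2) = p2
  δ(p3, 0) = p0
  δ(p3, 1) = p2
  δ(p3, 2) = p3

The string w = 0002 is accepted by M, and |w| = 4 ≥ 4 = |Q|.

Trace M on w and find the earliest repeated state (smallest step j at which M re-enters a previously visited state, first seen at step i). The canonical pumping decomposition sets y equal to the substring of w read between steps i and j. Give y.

2

Run of M on w = 0 0 0 2:
  step 0: p0  (start)
  step 1: p1  (read 0: p0→p1)
  step 2: p2  (read 0: p1→p2)
  step 3: p3  (read 0: p2→p3)
  step 4: p3  (read 2: p3→p3)   ← first repeat (p3 seen earlier)

So i = 3, j = 4, giving x = w[0:3] = 000, y = w[3:4] = 2, z = w[4:4] = ε.
Check: |xy| = 4 ≤ 4 and |y| = 1 ≥ 1. Reading y takes M from p3 back to p3, so every xyⁱz is accepted.
Pumping length from the standard proof: p = 4 (the number of states). The repeated state found above gives |xy| = j ≤ 4 and |y| = j − i ≥ 1.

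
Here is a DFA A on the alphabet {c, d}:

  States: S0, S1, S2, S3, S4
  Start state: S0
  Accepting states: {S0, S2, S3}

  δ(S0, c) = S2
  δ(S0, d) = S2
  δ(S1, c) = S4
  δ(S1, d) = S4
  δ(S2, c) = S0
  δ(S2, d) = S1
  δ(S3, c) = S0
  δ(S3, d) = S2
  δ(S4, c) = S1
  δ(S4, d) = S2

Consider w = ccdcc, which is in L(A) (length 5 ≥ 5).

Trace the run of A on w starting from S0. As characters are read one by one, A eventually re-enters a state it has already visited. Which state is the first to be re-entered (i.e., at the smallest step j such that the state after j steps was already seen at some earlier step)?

Run of A on w = c c d c c:
  step 0: S0  (start)
  step 1: S2  (read c: S0→S2)
  step 2: S0  (read c: S2→S0)   ← first repeat (S0 seen earlier)
  step 3: S2  (read d: S0→S2)
  step 4: S0  (read c: S2→S0)
  step 5: S2  (read c: S0→S2)

The earliest repeat is at step j = 2: A is in S0, which it already visited at step i = 0.

S0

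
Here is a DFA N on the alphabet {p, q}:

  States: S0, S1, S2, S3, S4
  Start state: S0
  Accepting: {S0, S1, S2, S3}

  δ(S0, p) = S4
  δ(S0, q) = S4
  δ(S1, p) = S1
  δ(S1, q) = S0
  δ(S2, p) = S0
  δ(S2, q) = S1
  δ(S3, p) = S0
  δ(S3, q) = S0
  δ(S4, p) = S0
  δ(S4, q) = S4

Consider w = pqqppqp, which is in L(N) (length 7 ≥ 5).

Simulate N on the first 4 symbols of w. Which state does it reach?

Run of N on the first 4 characters of w = p q q p:
  step 0: S0  (start)
  step 1: S4  (read p: S0→S4)
  step 2: S4  (read q: S4→S4)
  step 3: S4  (read q: S4→S4)
  step 4: S0  (read p: S4→S0)

After reading 4 characters, N is in state S0.
(This kind of state-tracing is the core of the pumping-lemma construction: with 5 states, pigeonhole forces a repeat within the first 5 steps.)

S0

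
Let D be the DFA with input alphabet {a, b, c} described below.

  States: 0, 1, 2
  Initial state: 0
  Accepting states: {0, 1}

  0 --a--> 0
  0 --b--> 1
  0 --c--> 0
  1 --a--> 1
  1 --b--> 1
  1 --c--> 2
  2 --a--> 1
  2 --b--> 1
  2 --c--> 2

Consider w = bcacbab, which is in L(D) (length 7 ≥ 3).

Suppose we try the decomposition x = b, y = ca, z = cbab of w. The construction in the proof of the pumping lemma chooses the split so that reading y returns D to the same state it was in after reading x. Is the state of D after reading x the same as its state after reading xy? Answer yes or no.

yes

State sequence: 0 -b-> 1 -c-> 2 -a-> 1

After x (step 1): 1. After xy (step 3): 1.
They match, so y = ca drives D around a cycle from 1 back to itself; pumping y any number of times keeps D in 1 before reading z, and xyⁱz ∈ L(D) for every i ≥ 0.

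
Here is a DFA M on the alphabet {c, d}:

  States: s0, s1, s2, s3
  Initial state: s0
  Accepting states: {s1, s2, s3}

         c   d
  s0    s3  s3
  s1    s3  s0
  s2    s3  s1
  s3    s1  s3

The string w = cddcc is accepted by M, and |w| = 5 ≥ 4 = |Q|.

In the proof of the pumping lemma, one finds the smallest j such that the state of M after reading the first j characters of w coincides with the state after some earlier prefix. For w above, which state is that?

s3

Run of M on w = c d d c c:
  step 0: s0  (start)
  step 1: s3  (read c: s0→s3)
  step 2: s3  (read d: s3→s3)   ← first repeat (s3 seen earlier)
  step 3: s3  (read d: s3→s3)
  step 4: s1  (read c: s3→s1)
  step 5: s3  (read c: s1→s3)

The earliest repeat is at step j = 2: M is in s3, which it already visited at step i = 1.
Since M has 4 states, any run of length ≥ 4 visits 4+1 states, so by pigeonhole some state repeats within the first 4 steps — that repeat gives the pumpable loop.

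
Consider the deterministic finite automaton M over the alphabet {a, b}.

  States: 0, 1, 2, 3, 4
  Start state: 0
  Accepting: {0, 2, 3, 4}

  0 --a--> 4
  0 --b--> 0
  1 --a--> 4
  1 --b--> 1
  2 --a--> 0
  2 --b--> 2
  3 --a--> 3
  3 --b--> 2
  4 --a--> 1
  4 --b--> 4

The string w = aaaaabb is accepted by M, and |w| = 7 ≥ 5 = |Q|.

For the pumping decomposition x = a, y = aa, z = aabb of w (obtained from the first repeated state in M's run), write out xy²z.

aaaaaaabb

xy^2z = a·aa·aa·aabb = aaaaaaabb.
Reading y = aa takes M from 4 back to 4, so after x·y·y the machine is still in 4, and z then leads to the accepting state 4. Hence aaaaaaabb ∈ L(M).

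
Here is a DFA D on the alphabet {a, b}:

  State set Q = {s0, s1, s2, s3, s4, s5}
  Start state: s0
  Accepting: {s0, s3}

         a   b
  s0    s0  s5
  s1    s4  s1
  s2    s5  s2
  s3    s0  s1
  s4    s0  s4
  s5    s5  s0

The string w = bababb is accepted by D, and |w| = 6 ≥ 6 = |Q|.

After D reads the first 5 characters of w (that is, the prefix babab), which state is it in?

Run of D on the first 5 characters of w = b a b a b:
  step 0: s0  (start)
  step 1: s5  (read b: s0→s5)
  step 2: s5  (read a: s5→s5)
  step 3: s0  (read b: s5→s0)
  step 4: s0  (read a: s0→s0)
  step 5: s5  (read b: s0→s5)

After reading 5 characters, D is in state s5.

s5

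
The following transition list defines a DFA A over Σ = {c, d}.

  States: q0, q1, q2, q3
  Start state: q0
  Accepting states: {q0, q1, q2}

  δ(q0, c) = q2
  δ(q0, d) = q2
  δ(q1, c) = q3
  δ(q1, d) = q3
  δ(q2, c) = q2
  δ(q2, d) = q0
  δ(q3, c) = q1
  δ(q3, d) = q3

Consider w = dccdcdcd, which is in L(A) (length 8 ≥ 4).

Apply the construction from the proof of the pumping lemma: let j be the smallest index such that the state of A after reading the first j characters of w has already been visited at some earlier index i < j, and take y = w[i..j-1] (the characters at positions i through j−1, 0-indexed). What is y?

State sequence: q0 -d-> q2 -c-> q2 -c-> q2 -d-> q0 -c-> q2 -d-> q0 -c-> q2 -d-> q0
First repeat at step 2: q2 was already visited.

So i = 1, j = 2, giving x = w[0:1] = d, y = w[1:2] = c, z = w[2:8] = cdcdcd.
Check: |xy| = 2 ≤ 4 and |y| = 1 ≥ 1. Reading y takes A from q2 back to q2, so every xyⁱz is accepted.
Pumping length from the standard proof: p = 4 (the number of states). The repeated state found above gives |xy| = j ≤ 4 and |y| = j − i ≥ 1.

c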